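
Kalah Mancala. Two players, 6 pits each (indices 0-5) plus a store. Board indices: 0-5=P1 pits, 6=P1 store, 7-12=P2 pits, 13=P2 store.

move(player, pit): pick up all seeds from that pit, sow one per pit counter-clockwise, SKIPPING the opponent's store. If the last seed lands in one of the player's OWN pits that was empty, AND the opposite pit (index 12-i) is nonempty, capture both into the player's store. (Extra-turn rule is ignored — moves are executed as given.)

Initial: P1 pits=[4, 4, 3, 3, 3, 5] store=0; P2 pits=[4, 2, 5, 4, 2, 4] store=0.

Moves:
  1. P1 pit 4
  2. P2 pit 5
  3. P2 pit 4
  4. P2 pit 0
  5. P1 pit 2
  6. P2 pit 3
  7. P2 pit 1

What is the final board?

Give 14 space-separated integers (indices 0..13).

Answer: 6 6 0 4 1 7 2 0 0 7 1 3 3 3

Derivation:
Move 1: P1 pit4 -> P1=[4,4,3,3,0,6](1) P2=[5,2,5,4,2,4](0)
Move 2: P2 pit5 -> P1=[5,5,4,3,0,6](1) P2=[5,2,5,4,2,0](1)
Move 3: P2 pit4 -> P1=[5,5,4,3,0,6](1) P2=[5,2,5,4,0,1](2)
Move 4: P2 pit0 -> P1=[5,5,4,3,0,6](1) P2=[0,3,6,5,1,2](2)
Move 5: P1 pit2 -> P1=[5,5,0,4,1,7](2) P2=[0,3,6,5,1,2](2)
Move 6: P2 pit3 -> P1=[6,6,0,4,1,7](2) P2=[0,3,6,0,2,3](3)
Move 7: P2 pit1 -> P1=[6,6,0,4,1,7](2) P2=[0,0,7,1,3,3](3)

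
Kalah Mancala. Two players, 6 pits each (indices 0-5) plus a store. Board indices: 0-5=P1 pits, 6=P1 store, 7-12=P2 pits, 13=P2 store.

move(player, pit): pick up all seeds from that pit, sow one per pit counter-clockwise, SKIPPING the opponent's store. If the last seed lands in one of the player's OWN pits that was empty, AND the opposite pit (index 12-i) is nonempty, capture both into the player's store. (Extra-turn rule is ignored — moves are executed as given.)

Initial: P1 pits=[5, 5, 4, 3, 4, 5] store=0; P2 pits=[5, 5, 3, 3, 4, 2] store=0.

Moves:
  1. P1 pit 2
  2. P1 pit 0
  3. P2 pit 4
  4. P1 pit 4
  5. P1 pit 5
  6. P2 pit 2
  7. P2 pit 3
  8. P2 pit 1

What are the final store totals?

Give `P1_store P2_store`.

Move 1: P1 pit2 -> P1=[5,5,0,4,5,6](1) P2=[5,5,3,3,4,2](0)
Move 2: P1 pit0 -> P1=[0,6,1,5,6,7](1) P2=[5,5,3,3,4,2](0)
Move 3: P2 pit4 -> P1=[1,7,1,5,6,7](1) P2=[5,5,3,3,0,3](1)
Move 4: P1 pit4 -> P1=[1,7,1,5,0,8](2) P2=[6,6,4,4,0,3](1)
Move 5: P1 pit5 -> P1=[2,7,1,5,0,0](3) P2=[7,7,5,5,1,4](1)
Move 6: P2 pit2 -> P1=[3,7,1,5,0,0](3) P2=[7,7,0,6,2,5](2)
Move 7: P2 pit3 -> P1=[4,8,2,5,0,0](3) P2=[7,7,0,0,3,6](3)
Move 8: P2 pit1 -> P1=[5,9,2,5,0,0](3) P2=[7,0,1,1,4,7](4)

Answer: 3 4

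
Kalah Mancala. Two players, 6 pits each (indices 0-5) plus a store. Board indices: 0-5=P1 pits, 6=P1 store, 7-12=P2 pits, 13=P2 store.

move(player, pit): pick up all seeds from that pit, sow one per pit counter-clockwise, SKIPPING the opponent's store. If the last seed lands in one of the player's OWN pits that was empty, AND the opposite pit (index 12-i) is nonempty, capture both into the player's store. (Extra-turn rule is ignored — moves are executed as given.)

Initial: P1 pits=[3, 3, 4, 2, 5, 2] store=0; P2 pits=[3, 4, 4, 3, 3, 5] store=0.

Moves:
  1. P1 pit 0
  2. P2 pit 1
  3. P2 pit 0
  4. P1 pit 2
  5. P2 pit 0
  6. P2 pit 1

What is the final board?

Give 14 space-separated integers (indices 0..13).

Answer: 0 4 0 4 6 3 1 0 0 7 6 4 6 0

Derivation:
Move 1: P1 pit0 -> P1=[0,4,5,3,5,2](0) P2=[3,4,4,3,3,5](0)
Move 2: P2 pit1 -> P1=[0,4,5,3,5,2](0) P2=[3,0,5,4,4,6](0)
Move 3: P2 pit0 -> P1=[0,4,5,3,5,2](0) P2=[0,1,6,5,4,6](0)
Move 4: P1 pit2 -> P1=[0,4,0,4,6,3](1) P2=[1,1,6,5,4,6](0)
Move 5: P2 pit0 -> P1=[0,4,0,4,6,3](1) P2=[0,2,6,5,4,6](0)
Move 6: P2 pit1 -> P1=[0,4,0,4,6,3](1) P2=[0,0,7,6,4,6](0)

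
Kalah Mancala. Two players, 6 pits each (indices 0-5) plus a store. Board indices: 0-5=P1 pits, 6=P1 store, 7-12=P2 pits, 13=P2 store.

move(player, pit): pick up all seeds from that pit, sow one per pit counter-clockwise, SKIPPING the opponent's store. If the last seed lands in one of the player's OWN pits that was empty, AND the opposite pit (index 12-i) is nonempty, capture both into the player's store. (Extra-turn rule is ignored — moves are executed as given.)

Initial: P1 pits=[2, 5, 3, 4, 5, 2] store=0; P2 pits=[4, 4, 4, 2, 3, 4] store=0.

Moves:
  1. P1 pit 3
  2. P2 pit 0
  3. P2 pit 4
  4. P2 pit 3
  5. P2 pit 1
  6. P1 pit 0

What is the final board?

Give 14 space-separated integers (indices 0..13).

Move 1: P1 pit3 -> P1=[2,5,3,0,6,3](1) P2=[5,4,4,2,3,4](0)
Move 2: P2 pit0 -> P1=[2,5,3,0,6,3](1) P2=[0,5,5,3,4,5](0)
Move 3: P2 pit4 -> P1=[3,6,3,0,6,3](1) P2=[0,5,5,3,0,6](1)
Move 4: P2 pit3 -> P1=[3,6,3,0,6,3](1) P2=[0,5,5,0,1,7](2)
Move 5: P2 pit1 -> P1=[3,6,3,0,6,3](1) P2=[0,0,6,1,2,8](3)
Move 6: P1 pit0 -> P1=[0,7,4,0,6,3](8) P2=[0,0,0,1,2,8](3)

Answer: 0 7 4 0 6 3 8 0 0 0 1 2 8 3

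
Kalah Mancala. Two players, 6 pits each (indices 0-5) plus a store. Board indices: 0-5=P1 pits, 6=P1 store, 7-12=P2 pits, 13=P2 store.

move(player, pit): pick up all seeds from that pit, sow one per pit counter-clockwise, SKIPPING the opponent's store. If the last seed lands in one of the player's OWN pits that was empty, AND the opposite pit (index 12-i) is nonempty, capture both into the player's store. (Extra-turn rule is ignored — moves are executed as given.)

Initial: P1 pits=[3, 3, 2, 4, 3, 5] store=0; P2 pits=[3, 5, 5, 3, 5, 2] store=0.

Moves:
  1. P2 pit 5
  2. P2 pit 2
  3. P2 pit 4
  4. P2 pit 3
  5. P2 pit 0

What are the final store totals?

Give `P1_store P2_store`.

Move 1: P2 pit5 -> P1=[4,3,2,4,3,5](0) P2=[3,5,5,3,5,0](1)
Move 2: P2 pit2 -> P1=[5,3,2,4,3,5](0) P2=[3,5,0,4,6,1](2)
Move 3: P2 pit4 -> P1=[6,4,3,5,3,5](0) P2=[3,5,0,4,0,2](3)
Move 4: P2 pit3 -> P1=[7,4,3,5,3,5](0) P2=[3,5,0,0,1,3](4)
Move 5: P2 pit0 -> P1=[7,4,0,5,3,5](0) P2=[0,6,1,0,1,3](8)

Answer: 0 8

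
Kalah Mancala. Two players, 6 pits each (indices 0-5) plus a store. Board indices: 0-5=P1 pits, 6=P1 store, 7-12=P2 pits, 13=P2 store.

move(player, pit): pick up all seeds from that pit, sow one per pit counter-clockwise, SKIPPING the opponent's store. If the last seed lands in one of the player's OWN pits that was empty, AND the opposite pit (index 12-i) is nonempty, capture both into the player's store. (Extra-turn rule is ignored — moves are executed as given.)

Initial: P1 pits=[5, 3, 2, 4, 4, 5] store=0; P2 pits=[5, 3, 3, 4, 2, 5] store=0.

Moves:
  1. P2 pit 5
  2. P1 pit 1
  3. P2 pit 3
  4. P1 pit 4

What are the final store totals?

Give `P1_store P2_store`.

Move 1: P2 pit5 -> P1=[6,4,3,5,4,5](0) P2=[5,3,3,4,2,0](1)
Move 2: P1 pit1 -> P1=[6,0,4,6,5,6](0) P2=[5,3,3,4,2,0](1)
Move 3: P2 pit3 -> P1=[7,0,4,6,5,6](0) P2=[5,3,3,0,3,1](2)
Move 4: P1 pit4 -> P1=[7,0,4,6,0,7](1) P2=[6,4,4,0,3,1](2)

Answer: 1 2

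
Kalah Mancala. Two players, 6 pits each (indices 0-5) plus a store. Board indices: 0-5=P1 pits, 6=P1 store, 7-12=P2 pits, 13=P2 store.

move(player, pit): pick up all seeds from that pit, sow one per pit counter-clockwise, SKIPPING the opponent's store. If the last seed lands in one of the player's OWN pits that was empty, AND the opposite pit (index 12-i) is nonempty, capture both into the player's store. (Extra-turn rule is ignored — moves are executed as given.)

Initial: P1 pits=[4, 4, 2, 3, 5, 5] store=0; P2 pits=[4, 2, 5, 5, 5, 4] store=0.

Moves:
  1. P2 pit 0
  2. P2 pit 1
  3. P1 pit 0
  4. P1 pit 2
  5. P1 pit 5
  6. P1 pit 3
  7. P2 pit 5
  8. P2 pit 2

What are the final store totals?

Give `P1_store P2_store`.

Answer: 2 2

Derivation:
Move 1: P2 pit0 -> P1=[4,4,2,3,5,5](0) P2=[0,3,6,6,6,4](0)
Move 2: P2 pit1 -> P1=[4,4,2,3,5,5](0) P2=[0,0,7,7,7,4](0)
Move 3: P1 pit0 -> P1=[0,5,3,4,6,5](0) P2=[0,0,7,7,7,4](0)
Move 4: P1 pit2 -> P1=[0,5,0,5,7,6](0) P2=[0,0,7,7,7,4](0)
Move 5: P1 pit5 -> P1=[0,5,0,5,7,0](1) P2=[1,1,8,8,8,4](0)
Move 6: P1 pit3 -> P1=[0,5,0,0,8,1](2) P2=[2,2,8,8,8,4](0)
Move 7: P2 pit5 -> P1=[1,6,1,0,8,1](2) P2=[2,2,8,8,8,0](1)
Move 8: P2 pit2 -> P1=[2,7,2,1,8,1](2) P2=[2,2,0,9,9,1](2)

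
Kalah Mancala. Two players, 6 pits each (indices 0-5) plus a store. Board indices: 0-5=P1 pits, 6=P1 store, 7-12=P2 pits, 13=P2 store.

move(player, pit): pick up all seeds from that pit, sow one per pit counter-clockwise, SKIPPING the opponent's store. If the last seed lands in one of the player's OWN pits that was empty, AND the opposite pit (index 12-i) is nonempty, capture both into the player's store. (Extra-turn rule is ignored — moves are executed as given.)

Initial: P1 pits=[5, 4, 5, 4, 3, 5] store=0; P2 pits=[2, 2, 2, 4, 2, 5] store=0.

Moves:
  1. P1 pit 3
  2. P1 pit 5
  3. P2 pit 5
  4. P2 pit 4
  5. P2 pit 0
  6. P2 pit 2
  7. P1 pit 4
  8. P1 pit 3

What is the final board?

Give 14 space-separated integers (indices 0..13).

Move 1: P1 pit3 -> P1=[5,4,5,0,4,6](1) P2=[3,2,2,4,2,5](0)
Move 2: P1 pit5 -> P1=[5,4,5,0,4,0](2) P2=[4,3,3,5,3,5](0)
Move 3: P2 pit5 -> P1=[6,5,6,1,4,0](2) P2=[4,3,3,5,3,0](1)
Move 4: P2 pit4 -> P1=[7,5,6,1,4,0](2) P2=[4,3,3,5,0,1](2)
Move 5: P2 pit0 -> P1=[7,0,6,1,4,0](2) P2=[0,4,4,6,0,1](8)
Move 6: P2 pit2 -> P1=[7,0,6,1,4,0](2) P2=[0,4,0,7,1,2](9)
Move 7: P1 pit4 -> P1=[7,0,6,1,0,1](3) P2=[1,5,0,7,1,2](9)
Move 8: P1 pit3 -> P1=[7,0,6,0,0,1](9) P2=[1,0,0,7,1,2](9)

Answer: 7 0 6 0 0 1 9 1 0 0 7 1 2 9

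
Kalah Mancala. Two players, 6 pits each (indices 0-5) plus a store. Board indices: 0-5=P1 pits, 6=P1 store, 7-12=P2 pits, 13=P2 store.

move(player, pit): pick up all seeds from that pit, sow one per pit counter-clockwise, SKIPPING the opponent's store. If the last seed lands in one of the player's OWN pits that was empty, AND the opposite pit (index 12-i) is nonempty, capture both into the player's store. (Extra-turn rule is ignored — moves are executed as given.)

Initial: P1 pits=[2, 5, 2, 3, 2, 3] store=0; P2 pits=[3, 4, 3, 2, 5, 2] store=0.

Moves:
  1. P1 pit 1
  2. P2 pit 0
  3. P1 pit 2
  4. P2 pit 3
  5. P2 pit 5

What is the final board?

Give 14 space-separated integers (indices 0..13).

Move 1: P1 pit1 -> P1=[2,0,3,4,3,4](1) P2=[3,4,3,2,5,2](0)
Move 2: P2 pit0 -> P1=[2,0,3,4,3,4](1) P2=[0,5,4,3,5,2](0)
Move 3: P1 pit2 -> P1=[2,0,0,5,4,5](1) P2=[0,5,4,3,5,2](0)
Move 4: P2 pit3 -> P1=[2,0,0,5,4,5](1) P2=[0,5,4,0,6,3](1)
Move 5: P2 pit5 -> P1=[3,1,0,5,4,5](1) P2=[0,5,4,0,6,0](2)

Answer: 3 1 0 5 4 5 1 0 5 4 0 6 0 2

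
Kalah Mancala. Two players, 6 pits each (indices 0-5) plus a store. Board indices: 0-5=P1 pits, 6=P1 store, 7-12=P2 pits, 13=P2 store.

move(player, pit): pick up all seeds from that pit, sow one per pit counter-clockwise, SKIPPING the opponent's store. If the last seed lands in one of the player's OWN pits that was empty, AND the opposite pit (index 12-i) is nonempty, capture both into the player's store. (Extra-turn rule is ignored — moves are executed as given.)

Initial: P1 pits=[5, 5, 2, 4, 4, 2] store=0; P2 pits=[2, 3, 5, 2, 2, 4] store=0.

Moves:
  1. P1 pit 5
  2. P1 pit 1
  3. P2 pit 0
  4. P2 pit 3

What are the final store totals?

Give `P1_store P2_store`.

Answer: 2 1

Derivation:
Move 1: P1 pit5 -> P1=[5,5,2,4,4,0](1) P2=[3,3,5,2,2,4](0)
Move 2: P1 pit1 -> P1=[5,0,3,5,5,1](2) P2=[3,3,5,2,2,4](0)
Move 3: P2 pit0 -> P1=[5,0,3,5,5,1](2) P2=[0,4,6,3,2,4](0)
Move 4: P2 pit3 -> P1=[5,0,3,5,5,1](2) P2=[0,4,6,0,3,5](1)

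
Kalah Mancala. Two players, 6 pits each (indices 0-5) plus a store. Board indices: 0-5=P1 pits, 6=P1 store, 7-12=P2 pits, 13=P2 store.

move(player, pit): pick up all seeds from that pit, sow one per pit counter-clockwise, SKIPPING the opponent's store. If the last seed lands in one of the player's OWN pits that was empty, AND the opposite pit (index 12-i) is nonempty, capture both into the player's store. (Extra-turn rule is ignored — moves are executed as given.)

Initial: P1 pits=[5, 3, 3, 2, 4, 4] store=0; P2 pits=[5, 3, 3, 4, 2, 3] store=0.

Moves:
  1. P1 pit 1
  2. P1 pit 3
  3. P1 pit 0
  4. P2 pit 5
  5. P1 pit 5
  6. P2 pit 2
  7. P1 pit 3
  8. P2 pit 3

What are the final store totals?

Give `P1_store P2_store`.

Answer: 2 3

Derivation:
Move 1: P1 pit1 -> P1=[5,0,4,3,5,4](0) P2=[5,3,3,4,2,3](0)
Move 2: P1 pit3 -> P1=[5,0,4,0,6,5](1) P2=[5,3,3,4,2,3](0)
Move 3: P1 pit0 -> P1=[0,1,5,1,7,6](1) P2=[5,3,3,4,2,3](0)
Move 4: P2 pit5 -> P1=[1,2,5,1,7,6](1) P2=[5,3,3,4,2,0](1)
Move 5: P1 pit5 -> P1=[1,2,5,1,7,0](2) P2=[6,4,4,5,3,0](1)
Move 6: P2 pit2 -> P1=[1,2,5,1,7,0](2) P2=[6,4,0,6,4,1](2)
Move 7: P1 pit3 -> P1=[1,2,5,0,8,0](2) P2=[6,4,0,6,4,1](2)
Move 8: P2 pit3 -> P1=[2,3,6,0,8,0](2) P2=[6,4,0,0,5,2](3)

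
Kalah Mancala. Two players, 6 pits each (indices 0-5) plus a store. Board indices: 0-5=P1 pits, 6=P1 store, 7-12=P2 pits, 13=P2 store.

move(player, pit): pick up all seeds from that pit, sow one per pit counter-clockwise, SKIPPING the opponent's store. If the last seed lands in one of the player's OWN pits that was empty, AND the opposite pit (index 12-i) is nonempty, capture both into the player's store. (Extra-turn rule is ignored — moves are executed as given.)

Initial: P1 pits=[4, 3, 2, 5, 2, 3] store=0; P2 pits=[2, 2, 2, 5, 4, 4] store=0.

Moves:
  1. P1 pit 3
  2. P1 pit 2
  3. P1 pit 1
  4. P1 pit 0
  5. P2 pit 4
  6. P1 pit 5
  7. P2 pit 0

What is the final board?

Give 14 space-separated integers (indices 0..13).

Answer: 1 0 2 3 6 0 2 0 5 4 6 0 5 4

Derivation:
Move 1: P1 pit3 -> P1=[4,3,2,0,3,4](1) P2=[3,3,2,5,4,4](0)
Move 2: P1 pit2 -> P1=[4,3,0,1,4,4](1) P2=[3,3,2,5,4,4](0)
Move 3: P1 pit1 -> P1=[4,0,1,2,5,4](1) P2=[3,3,2,5,4,4](0)
Move 4: P1 pit0 -> P1=[0,1,2,3,6,4](1) P2=[3,3,2,5,4,4](0)
Move 5: P2 pit4 -> P1=[1,2,2,3,6,4](1) P2=[3,3,2,5,0,5](1)
Move 6: P1 pit5 -> P1=[1,2,2,3,6,0](2) P2=[4,4,3,5,0,5](1)
Move 7: P2 pit0 -> P1=[1,0,2,3,6,0](2) P2=[0,5,4,6,0,5](4)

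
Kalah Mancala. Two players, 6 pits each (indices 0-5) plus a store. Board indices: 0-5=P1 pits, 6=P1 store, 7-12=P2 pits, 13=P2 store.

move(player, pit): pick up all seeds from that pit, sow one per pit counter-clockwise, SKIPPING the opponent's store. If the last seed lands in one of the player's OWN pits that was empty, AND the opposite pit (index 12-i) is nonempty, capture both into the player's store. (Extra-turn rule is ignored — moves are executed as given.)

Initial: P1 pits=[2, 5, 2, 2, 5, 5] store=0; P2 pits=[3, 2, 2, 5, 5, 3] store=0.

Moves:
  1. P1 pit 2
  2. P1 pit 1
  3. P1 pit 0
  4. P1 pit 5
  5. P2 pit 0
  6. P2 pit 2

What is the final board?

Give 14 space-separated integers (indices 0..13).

Move 1: P1 pit2 -> P1=[2,5,0,3,6,5](0) P2=[3,2,2,5,5,3](0)
Move 2: P1 pit1 -> P1=[2,0,1,4,7,6](1) P2=[3,2,2,5,5,3](0)
Move 3: P1 pit0 -> P1=[0,1,2,4,7,6](1) P2=[3,2,2,5,5,3](0)
Move 4: P1 pit5 -> P1=[0,1,2,4,7,0](2) P2=[4,3,3,6,6,3](0)
Move 5: P2 pit0 -> P1=[0,1,2,4,7,0](2) P2=[0,4,4,7,7,3](0)
Move 6: P2 pit2 -> P1=[0,1,2,4,7,0](2) P2=[0,4,0,8,8,4](1)

Answer: 0 1 2 4 7 0 2 0 4 0 8 8 4 1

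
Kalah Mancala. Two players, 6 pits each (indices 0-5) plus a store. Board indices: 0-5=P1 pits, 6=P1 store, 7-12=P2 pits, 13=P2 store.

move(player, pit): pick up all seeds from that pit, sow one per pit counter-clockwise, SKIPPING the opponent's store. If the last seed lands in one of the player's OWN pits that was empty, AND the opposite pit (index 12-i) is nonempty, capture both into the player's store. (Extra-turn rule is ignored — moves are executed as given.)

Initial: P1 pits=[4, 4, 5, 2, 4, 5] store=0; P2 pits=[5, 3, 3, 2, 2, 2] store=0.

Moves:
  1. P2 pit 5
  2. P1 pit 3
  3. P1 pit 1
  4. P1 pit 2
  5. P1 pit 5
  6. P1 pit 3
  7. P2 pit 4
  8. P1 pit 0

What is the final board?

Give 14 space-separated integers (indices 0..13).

Answer: 0 1 1 1 9 1 11 1 5 4 3 0 2 2

Derivation:
Move 1: P2 pit5 -> P1=[5,4,5,2,4,5](0) P2=[5,3,3,2,2,0](1)
Move 2: P1 pit3 -> P1=[5,4,5,0,5,6](0) P2=[5,3,3,2,2,0](1)
Move 3: P1 pit1 -> P1=[5,0,6,1,6,7](0) P2=[5,3,3,2,2,0](1)
Move 4: P1 pit2 -> P1=[5,0,0,2,7,8](1) P2=[6,4,3,2,2,0](1)
Move 5: P1 pit5 -> P1=[6,0,0,2,7,0](2) P2=[7,5,4,3,3,1](1)
Move 6: P1 pit3 -> P1=[6,0,0,0,8,0](10) P2=[0,5,4,3,3,1](1)
Move 7: P2 pit4 -> P1=[7,0,0,0,8,0](10) P2=[0,5,4,3,0,2](2)
Move 8: P1 pit0 -> P1=[0,1,1,1,9,1](11) P2=[1,5,4,3,0,2](2)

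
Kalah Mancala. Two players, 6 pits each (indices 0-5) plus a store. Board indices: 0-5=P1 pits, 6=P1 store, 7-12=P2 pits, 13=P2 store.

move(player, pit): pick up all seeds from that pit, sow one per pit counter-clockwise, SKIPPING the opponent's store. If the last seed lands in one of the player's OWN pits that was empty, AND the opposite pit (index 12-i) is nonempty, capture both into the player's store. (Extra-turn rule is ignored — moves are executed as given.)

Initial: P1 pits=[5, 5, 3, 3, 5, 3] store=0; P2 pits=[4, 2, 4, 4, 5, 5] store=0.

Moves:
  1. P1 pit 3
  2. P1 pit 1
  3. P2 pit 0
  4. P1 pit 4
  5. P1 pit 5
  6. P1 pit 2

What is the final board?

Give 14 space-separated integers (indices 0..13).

Answer: 5 0 0 2 1 1 5 2 5 7 7 8 5 0

Derivation:
Move 1: P1 pit3 -> P1=[5,5,3,0,6,4](1) P2=[4,2,4,4,5,5](0)
Move 2: P1 pit1 -> P1=[5,0,4,1,7,5](2) P2=[4,2,4,4,5,5](0)
Move 3: P2 pit0 -> P1=[5,0,4,1,7,5](2) P2=[0,3,5,5,6,5](0)
Move 4: P1 pit4 -> P1=[5,0,4,1,0,6](3) P2=[1,4,6,6,7,5](0)
Move 5: P1 pit5 -> P1=[5,0,4,1,0,0](4) P2=[2,5,7,7,8,5](0)
Move 6: P1 pit2 -> P1=[5,0,0,2,1,1](5) P2=[2,5,7,7,8,5](0)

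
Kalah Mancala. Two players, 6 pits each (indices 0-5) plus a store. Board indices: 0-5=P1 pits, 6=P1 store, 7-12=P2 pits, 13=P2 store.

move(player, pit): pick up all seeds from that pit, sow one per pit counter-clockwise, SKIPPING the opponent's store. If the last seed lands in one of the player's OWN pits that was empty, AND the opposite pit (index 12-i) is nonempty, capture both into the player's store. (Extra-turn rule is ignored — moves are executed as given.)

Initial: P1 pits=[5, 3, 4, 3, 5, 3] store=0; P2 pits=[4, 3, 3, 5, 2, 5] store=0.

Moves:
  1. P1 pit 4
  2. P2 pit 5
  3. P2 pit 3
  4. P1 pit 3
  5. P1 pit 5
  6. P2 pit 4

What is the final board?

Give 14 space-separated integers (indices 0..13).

Answer: 8 5 5 0 1 0 3 7 5 5 1 0 2 3

Derivation:
Move 1: P1 pit4 -> P1=[5,3,4,3,0,4](1) P2=[5,4,4,5,2,5](0)
Move 2: P2 pit5 -> P1=[6,4,5,4,0,4](1) P2=[5,4,4,5,2,0](1)
Move 3: P2 pit3 -> P1=[7,5,5,4,0,4](1) P2=[5,4,4,0,3,1](2)
Move 4: P1 pit3 -> P1=[7,5,5,0,1,5](2) P2=[6,4,4,0,3,1](2)
Move 5: P1 pit5 -> P1=[7,5,5,0,1,0](3) P2=[7,5,5,1,3,1](2)
Move 6: P2 pit4 -> P1=[8,5,5,0,1,0](3) P2=[7,5,5,1,0,2](3)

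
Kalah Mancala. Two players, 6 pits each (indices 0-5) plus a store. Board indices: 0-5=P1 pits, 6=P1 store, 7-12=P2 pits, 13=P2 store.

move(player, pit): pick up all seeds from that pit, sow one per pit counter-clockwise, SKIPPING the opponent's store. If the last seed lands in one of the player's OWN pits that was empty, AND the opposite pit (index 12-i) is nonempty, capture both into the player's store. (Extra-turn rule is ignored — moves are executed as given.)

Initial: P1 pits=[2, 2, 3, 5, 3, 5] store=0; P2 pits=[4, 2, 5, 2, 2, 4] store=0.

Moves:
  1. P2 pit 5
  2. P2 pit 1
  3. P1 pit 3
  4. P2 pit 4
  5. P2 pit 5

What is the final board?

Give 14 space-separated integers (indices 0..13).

Move 1: P2 pit5 -> P1=[3,3,4,5,3,5](0) P2=[4,2,5,2,2,0](1)
Move 2: P2 pit1 -> P1=[3,3,4,5,3,5](0) P2=[4,0,6,3,2,0](1)
Move 3: P1 pit3 -> P1=[3,3,4,0,4,6](1) P2=[5,1,6,3,2,0](1)
Move 4: P2 pit4 -> P1=[3,3,4,0,4,6](1) P2=[5,1,6,3,0,1](2)
Move 5: P2 pit5 -> P1=[3,3,4,0,4,6](1) P2=[5,1,6,3,0,0](3)

Answer: 3 3 4 0 4 6 1 5 1 6 3 0 0 3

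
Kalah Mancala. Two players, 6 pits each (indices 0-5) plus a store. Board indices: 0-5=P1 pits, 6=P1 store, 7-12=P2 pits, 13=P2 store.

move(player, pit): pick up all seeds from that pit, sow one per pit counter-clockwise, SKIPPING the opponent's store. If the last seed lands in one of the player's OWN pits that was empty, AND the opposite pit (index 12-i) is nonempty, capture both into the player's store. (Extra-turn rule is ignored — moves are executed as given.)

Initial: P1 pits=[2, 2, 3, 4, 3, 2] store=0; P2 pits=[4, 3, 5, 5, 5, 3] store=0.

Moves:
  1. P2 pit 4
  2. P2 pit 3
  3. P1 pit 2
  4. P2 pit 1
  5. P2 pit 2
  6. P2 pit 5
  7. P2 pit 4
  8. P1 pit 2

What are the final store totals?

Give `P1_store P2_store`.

Answer: 1 5

Derivation:
Move 1: P2 pit4 -> P1=[3,3,4,4,3,2](0) P2=[4,3,5,5,0,4](1)
Move 2: P2 pit3 -> P1=[4,4,4,4,3,2](0) P2=[4,3,5,0,1,5](2)
Move 3: P1 pit2 -> P1=[4,4,0,5,4,3](1) P2=[4,3,5,0,1,5](2)
Move 4: P2 pit1 -> P1=[4,4,0,5,4,3](1) P2=[4,0,6,1,2,5](2)
Move 5: P2 pit2 -> P1=[5,5,0,5,4,3](1) P2=[4,0,0,2,3,6](3)
Move 6: P2 pit5 -> P1=[6,6,1,6,5,3](1) P2=[4,0,0,2,3,0](4)
Move 7: P2 pit4 -> P1=[7,6,1,6,5,3](1) P2=[4,0,0,2,0,1](5)
Move 8: P1 pit2 -> P1=[7,6,0,7,5,3](1) P2=[4,0,0,2,0,1](5)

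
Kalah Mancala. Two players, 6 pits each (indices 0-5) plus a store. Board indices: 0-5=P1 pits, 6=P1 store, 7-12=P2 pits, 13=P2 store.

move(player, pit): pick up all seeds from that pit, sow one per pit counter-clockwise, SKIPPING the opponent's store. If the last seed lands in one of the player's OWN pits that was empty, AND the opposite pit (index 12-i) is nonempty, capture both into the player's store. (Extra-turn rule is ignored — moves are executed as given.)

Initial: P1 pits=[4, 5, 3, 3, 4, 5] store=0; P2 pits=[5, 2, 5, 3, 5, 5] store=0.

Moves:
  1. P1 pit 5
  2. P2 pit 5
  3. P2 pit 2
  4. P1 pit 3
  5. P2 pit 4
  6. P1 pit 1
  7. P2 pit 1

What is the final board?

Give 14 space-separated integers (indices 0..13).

Move 1: P1 pit5 -> P1=[4,5,3,3,4,0](1) P2=[6,3,6,4,5,5](0)
Move 2: P2 pit5 -> P1=[5,6,4,4,4,0](1) P2=[6,3,6,4,5,0](1)
Move 3: P2 pit2 -> P1=[6,7,4,4,4,0](1) P2=[6,3,0,5,6,1](2)
Move 4: P1 pit3 -> P1=[6,7,4,0,5,1](2) P2=[7,3,0,5,6,1](2)
Move 5: P2 pit4 -> P1=[7,8,5,1,5,1](2) P2=[7,3,0,5,0,2](3)
Move 6: P1 pit1 -> P1=[7,0,6,2,6,2](3) P2=[8,4,1,5,0,2](3)
Move 7: P2 pit1 -> P1=[7,0,6,2,6,2](3) P2=[8,0,2,6,1,3](3)

Answer: 7 0 6 2 6 2 3 8 0 2 6 1 3 3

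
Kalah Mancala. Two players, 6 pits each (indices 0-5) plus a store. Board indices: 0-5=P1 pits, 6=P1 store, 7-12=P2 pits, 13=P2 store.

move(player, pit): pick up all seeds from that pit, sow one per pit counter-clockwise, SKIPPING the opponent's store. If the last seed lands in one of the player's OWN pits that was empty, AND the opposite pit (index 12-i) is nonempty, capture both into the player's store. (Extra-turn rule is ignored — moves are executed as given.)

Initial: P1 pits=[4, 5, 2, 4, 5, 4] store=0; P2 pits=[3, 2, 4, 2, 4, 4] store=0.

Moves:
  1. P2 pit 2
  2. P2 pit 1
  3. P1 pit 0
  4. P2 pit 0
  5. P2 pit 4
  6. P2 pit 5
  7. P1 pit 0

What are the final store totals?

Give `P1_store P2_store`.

Answer: 0 3

Derivation:
Move 1: P2 pit2 -> P1=[4,5,2,4,5,4](0) P2=[3,2,0,3,5,5](1)
Move 2: P2 pit1 -> P1=[4,5,2,4,5,4](0) P2=[3,0,1,4,5,5](1)
Move 3: P1 pit0 -> P1=[0,6,3,5,6,4](0) P2=[3,0,1,4,5,5](1)
Move 4: P2 pit0 -> P1=[0,6,3,5,6,4](0) P2=[0,1,2,5,5,5](1)
Move 5: P2 pit4 -> P1=[1,7,4,5,6,4](0) P2=[0,1,2,5,0,6](2)
Move 6: P2 pit5 -> P1=[2,8,5,6,7,4](0) P2=[0,1,2,5,0,0](3)
Move 7: P1 pit0 -> P1=[0,9,6,6,7,4](0) P2=[0,1,2,5,0,0](3)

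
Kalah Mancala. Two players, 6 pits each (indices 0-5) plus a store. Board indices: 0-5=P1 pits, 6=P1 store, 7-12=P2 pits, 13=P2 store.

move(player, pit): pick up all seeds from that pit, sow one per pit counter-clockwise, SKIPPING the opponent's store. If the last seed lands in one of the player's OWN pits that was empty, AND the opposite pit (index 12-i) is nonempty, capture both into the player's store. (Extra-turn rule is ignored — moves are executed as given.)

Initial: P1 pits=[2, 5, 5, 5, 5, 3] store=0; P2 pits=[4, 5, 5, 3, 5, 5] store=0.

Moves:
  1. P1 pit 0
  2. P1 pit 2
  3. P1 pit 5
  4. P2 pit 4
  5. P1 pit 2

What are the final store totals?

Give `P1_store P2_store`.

Move 1: P1 pit0 -> P1=[0,6,6,5,5,3](0) P2=[4,5,5,3,5,5](0)
Move 2: P1 pit2 -> P1=[0,6,0,6,6,4](1) P2=[5,6,5,3,5,5](0)
Move 3: P1 pit5 -> P1=[0,6,0,6,6,0](2) P2=[6,7,6,3,5,5](0)
Move 4: P2 pit4 -> P1=[1,7,1,6,6,0](2) P2=[6,7,6,3,0,6](1)
Move 5: P1 pit2 -> P1=[1,7,0,7,6,0](2) P2=[6,7,6,3,0,6](1)

Answer: 2 1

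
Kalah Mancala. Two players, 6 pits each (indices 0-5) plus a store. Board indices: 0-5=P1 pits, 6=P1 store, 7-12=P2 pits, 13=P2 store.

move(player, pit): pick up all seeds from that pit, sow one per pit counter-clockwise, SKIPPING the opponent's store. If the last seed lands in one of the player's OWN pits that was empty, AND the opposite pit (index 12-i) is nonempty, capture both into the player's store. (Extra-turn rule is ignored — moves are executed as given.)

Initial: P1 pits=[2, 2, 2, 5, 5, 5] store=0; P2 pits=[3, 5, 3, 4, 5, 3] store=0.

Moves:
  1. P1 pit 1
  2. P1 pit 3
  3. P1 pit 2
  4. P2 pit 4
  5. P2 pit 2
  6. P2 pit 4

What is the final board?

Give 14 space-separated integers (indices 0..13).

Move 1: P1 pit1 -> P1=[2,0,3,6,5,5](0) P2=[3,5,3,4,5,3](0)
Move 2: P1 pit3 -> P1=[2,0,3,0,6,6](1) P2=[4,6,4,4,5,3](0)
Move 3: P1 pit2 -> P1=[2,0,0,1,7,7](1) P2=[4,6,4,4,5,3](0)
Move 4: P2 pit4 -> P1=[3,1,1,1,7,7](1) P2=[4,6,4,4,0,4](1)
Move 5: P2 pit2 -> P1=[3,1,1,1,7,7](1) P2=[4,6,0,5,1,5](2)
Move 6: P2 pit4 -> P1=[3,1,1,1,7,7](1) P2=[4,6,0,5,0,6](2)

Answer: 3 1 1 1 7 7 1 4 6 0 5 0 6 2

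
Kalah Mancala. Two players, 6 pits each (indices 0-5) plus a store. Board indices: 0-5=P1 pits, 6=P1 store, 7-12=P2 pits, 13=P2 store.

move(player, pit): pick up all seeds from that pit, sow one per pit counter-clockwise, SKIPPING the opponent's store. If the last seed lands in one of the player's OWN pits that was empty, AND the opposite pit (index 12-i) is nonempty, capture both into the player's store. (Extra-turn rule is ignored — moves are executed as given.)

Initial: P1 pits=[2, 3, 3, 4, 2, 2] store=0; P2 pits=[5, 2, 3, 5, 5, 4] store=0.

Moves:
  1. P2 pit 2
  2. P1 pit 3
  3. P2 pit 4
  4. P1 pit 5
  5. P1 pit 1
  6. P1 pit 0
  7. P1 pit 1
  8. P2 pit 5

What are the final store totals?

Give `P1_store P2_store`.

Move 1: P2 pit2 -> P1=[2,3,3,4,2,2](0) P2=[5,2,0,6,6,5](0)
Move 2: P1 pit3 -> P1=[2,3,3,0,3,3](1) P2=[6,2,0,6,6,5](0)
Move 3: P2 pit4 -> P1=[3,4,4,1,3,3](1) P2=[6,2,0,6,0,6](1)
Move 4: P1 pit5 -> P1=[3,4,4,1,3,0](2) P2=[7,3,0,6,0,6](1)
Move 5: P1 pit1 -> P1=[3,0,5,2,4,0](10) P2=[0,3,0,6,0,6](1)
Move 6: P1 pit0 -> P1=[0,1,6,3,4,0](10) P2=[0,3,0,6,0,6](1)
Move 7: P1 pit1 -> P1=[0,0,7,3,4,0](10) P2=[0,3,0,6,0,6](1)
Move 8: P2 pit5 -> P1=[1,1,8,4,5,0](10) P2=[0,3,0,6,0,0](2)

Answer: 10 2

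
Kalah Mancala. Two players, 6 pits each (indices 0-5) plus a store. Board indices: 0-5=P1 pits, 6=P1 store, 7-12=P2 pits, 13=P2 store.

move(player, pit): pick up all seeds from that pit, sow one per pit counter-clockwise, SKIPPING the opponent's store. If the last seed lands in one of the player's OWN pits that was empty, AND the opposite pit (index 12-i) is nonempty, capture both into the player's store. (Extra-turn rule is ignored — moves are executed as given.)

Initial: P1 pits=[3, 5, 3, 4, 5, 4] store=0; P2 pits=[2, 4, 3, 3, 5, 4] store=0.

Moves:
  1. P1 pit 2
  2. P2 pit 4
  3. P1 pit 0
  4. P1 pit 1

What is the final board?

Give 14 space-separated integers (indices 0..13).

Move 1: P1 pit2 -> P1=[3,5,0,5,6,5](0) P2=[2,4,3,3,5,4](0)
Move 2: P2 pit4 -> P1=[4,6,1,5,6,5](0) P2=[2,4,3,3,0,5](1)
Move 3: P1 pit0 -> P1=[0,7,2,6,7,5](0) P2=[2,4,3,3,0,5](1)
Move 4: P1 pit1 -> P1=[0,0,3,7,8,6](1) P2=[3,5,3,3,0,5](1)

Answer: 0 0 3 7 8 6 1 3 5 3 3 0 5 1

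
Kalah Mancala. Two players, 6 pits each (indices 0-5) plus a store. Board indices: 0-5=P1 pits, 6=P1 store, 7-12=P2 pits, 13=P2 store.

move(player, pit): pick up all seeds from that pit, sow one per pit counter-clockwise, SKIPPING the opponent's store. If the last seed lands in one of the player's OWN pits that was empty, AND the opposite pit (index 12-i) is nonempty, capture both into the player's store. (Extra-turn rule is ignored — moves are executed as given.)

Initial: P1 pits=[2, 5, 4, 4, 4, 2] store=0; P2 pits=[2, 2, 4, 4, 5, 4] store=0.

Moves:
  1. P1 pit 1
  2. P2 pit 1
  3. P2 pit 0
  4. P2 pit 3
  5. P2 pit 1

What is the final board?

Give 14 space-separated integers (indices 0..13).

Answer: 3 1 5 5 5 3 1 0 0 7 0 6 5 1

Derivation:
Move 1: P1 pit1 -> P1=[2,0,5,5,5,3](1) P2=[2,2,4,4,5,4](0)
Move 2: P2 pit1 -> P1=[2,0,5,5,5,3](1) P2=[2,0,5,5,5,4](0)
Move 3: P2 pit0 -> P1=[2,0,5,5,5,3](1) P2=[0,1,6,5,5,4](0)
Move 4: P2 pit3 -> P1=[3,1,5,5,5,3](1) P2=[0,1,6,0,6,5](1)
Move 5: P2 pit1 -> P1=[3,1,5,5,5,3](1) P2=[0,0,7,0,6,5](1)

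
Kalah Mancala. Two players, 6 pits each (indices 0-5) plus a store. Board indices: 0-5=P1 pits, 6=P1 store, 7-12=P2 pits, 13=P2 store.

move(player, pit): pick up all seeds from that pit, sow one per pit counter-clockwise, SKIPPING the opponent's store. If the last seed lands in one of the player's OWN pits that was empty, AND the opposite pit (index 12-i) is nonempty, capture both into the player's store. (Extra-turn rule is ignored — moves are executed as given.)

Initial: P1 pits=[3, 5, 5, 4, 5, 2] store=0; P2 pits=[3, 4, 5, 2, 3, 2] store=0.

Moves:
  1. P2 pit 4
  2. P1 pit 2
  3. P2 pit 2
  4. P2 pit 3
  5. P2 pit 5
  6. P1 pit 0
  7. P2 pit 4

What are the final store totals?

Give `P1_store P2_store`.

Move 1: P2 pit4 -> P1=[4,5,5,4,5,2](0) P2=[3,4,5,2,0,3](1)
Move 2: P1 pit2 -> P1=[4,5,0,5,6,3](1) P2=[4,4,5,2,0,3](1)
Move 3: P2 pit2 -> P1=[5,5,0,5,6,3](1) P2=[4,4,0,3,1,4](2)
Move 4: P2 pit3 -> P1=[5,5,0,5,6,3](1) P2=[4,4,0,0,2,5](3)
Move 5: P2 pit5 -> P1=[6,6,1,6,6,3](1) P2=[4,4,0,0,2,0](4)
Move 6: P1 pit0 -> P1=[0,7,2,7,7,4](2) P2=[4,4,0,0,2,0](4)
Move 7: P2 pit4 -> P1=[0,7,2,7,7,4](2) P2=[4,4,0,0,0,1](5)

Answer: 2 5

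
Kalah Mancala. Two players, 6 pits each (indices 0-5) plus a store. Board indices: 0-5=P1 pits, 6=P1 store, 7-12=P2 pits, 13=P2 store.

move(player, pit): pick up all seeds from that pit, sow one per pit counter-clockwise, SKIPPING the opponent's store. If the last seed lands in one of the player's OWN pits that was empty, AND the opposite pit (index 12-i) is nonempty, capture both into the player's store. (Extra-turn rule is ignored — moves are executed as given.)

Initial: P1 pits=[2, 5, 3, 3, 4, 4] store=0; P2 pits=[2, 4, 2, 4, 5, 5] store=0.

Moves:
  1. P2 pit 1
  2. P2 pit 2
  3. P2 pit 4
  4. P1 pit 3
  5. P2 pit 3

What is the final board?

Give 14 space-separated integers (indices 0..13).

Answer: 4 7 5 0 6 5 1 3 0 0 0 1 9 2

Derivation:
Move 1: P2 pit1 -> P1=[2,5,3,3,4,4](0) P2=[2,0,3,5,6,6](0)
Move 2: P2 pit2 -> P1=[2,5,3,3,4,4](0) P2=[2,0,0,6,7,7](0)
Move 3: P2 pit4 -> P1=[3,6,4,4,5,4](0) P2=[2,0,0,6,0,8](1)
Move 4: P1 pit3 -> P1=[3,6,4,0,6,5](1) P2=[3,0,0,6,0,8](1)
Move 5: P2 pit3 -> P1=[4,7,5,0,6,5](1) P2=[3,0,0,0,1,9](2)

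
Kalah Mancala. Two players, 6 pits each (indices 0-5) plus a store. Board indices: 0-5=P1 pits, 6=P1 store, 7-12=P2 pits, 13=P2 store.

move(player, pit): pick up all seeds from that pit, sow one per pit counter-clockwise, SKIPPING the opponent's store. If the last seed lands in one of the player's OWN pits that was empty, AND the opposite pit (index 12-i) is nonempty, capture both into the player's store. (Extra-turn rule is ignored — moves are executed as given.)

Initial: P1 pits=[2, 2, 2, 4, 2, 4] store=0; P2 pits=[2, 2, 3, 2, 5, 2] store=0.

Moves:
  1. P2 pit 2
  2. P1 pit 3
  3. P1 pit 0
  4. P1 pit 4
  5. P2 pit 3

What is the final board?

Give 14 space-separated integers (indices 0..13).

Answer: 0 3 3 0 0 6 2 4 2 0 0 7 4 1

Derivation:
Move 1: P2 pit2 -> P1=[2,2,2,4,2,4](0) P2=[2,2,0,3,6,3](0)
Move 2: P1 pit3 -> P1=[2,2,2,0,3,5](1) P2=[3,2,0,3,6,3](0)
Move 3: P1 pit0 -> P1=[0,3,3,0,3,5](1) P2=[3,2,0,3,6,3](0)
Move 4: P1 pit4 -> P1=[0,3,3,0,0,6](2) P2=[4,2,0,3,6,3](0)
Move 5: P2 pit3 -> P1=[0,3,3,0,0,6](2) P2=[4,2,0,0,7,4](1)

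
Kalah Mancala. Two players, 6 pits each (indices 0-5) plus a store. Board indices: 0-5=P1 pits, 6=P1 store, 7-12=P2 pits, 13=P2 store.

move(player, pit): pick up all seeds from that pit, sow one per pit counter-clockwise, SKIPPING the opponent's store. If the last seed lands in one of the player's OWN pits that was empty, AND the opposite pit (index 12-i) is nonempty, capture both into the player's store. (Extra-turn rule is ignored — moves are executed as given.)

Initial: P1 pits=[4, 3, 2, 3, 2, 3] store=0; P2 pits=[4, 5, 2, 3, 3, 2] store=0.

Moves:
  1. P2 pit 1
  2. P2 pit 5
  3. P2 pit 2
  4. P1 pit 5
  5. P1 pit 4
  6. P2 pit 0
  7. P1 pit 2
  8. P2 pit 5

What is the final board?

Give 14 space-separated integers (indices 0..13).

Move 1: P2 pit1 -> P1=[4,3,2,3,2,3](0) P2=[4,0,3,4,4,3](1)
Move 2: P2 pit5 -> P1=[5,4,2,3,2,3](0) P2=[4,0,3,4,4,0](2)
Move 3: P2 pit2 -> P1=[0,4,2,3,2,3](0) P2=[4,0,0,5,5,0](8)
Move 4: P1 pit5 -> P1=[0,4,2,3,2,0](1) P2=[5,1,0,5,5,0](8)
Move 5: P1 pit4 -> P1=[0,4,2,3,0,1](2) P2=[5,1,0,5,5,0](8)
Move 6: P2 pit0 -> P1=[0,4,2,3,0,1](2) P2=[0,2,1,6,6,1](8)
Move 7: P1 pit2 -> P1=[0,4,0,4,0,1](5) P2=[0,0,1,6,6,1](8)
Move 8: P2 pit5 -> P1=[0,4,0,4,0,1](5) P2=[0,0,1,6,6,0](9)

Answer: 0 4 0 4 0 1 5 0 0 1 6 6 0 9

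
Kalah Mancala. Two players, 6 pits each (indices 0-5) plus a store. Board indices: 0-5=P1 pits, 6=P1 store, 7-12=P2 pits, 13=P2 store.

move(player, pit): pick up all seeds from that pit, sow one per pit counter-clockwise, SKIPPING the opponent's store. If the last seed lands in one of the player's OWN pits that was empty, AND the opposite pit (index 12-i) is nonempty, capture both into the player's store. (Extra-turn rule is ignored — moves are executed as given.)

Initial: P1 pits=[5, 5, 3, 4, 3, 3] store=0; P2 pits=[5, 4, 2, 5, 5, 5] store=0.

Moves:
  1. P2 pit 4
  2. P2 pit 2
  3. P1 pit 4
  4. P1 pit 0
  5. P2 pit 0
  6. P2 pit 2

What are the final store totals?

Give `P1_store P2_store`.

Answer: 2 9

Derivation:
Move 1: P2 pit4 -> P1=[6,6,4,4,3,3](0) P2=[5,4,2,5,0,6](1)
Move 2: P2 pit2 -> P1=[6,0,4,4,3,3](0) P2=[5,4,0,6,0,6](8)
Move 3: P1 pit4 -> P1=[6,0,4,4,0,4](1) P2=[6,4,0,6,0,6](8)
Move 4: P1 pit0 -> P1=[0,1,5,5,1,5](2) P2=[6,4,0,6,0,6](8)
Move 5: P2 pit0 -> P1=[0,1,5,5,1,5](2) P2=[0,5,1,7,1,7](9)
Move 6: P2 pit2 -> P1=[0,1,5,5,1,5](2) P2=[0,5,0,8,1,7](9)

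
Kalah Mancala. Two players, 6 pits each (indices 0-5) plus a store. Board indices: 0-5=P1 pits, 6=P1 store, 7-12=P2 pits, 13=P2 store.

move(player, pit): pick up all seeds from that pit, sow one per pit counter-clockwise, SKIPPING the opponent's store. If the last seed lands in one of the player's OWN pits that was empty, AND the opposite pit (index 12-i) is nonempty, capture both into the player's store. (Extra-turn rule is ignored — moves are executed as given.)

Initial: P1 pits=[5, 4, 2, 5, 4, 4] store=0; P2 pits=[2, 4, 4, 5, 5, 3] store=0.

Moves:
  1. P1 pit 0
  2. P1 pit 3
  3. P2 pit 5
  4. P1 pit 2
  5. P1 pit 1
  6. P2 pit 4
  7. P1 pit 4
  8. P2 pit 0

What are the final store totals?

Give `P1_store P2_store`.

Move 1: P1 pit0 -> P1=[0,5,3,6,5,5](0) P2=[2,4,4,5,5,3](0)
Move 2: P1 pit3 -> P1=[0,5,3,0,6,6](1) P2=[3,5,5,5,5,3](0)
Move 3: P2 pit5 -> P1=[1,6,3,0,6,6](1) P2=[3,5,5,5,5,0](1)
Move 4: P1 pit2 -> P1=[1,6,0,1,7,7](1) P2=[3,5,5,5,5,0](1)
Move 5: P1 pit1 -> P1=[1,0,1,2,8,8](2) P2=[4,5,5,5,5,0](1)
Move 6: P2 pit4 -> P1=[2,1,2,2,8,8](2) P2=[4,5,5,5,0,1](2)
Move 7: P1 pit4 -> P1=[2,1,2,2,0,9](3) P2=[5,6,6,6,1,2](2)
Move 8: P2 pit0 -> P1=[2,1,2,2,0,9](3) P2=[0,7,7,7,2,3](2)

Answer: 3 2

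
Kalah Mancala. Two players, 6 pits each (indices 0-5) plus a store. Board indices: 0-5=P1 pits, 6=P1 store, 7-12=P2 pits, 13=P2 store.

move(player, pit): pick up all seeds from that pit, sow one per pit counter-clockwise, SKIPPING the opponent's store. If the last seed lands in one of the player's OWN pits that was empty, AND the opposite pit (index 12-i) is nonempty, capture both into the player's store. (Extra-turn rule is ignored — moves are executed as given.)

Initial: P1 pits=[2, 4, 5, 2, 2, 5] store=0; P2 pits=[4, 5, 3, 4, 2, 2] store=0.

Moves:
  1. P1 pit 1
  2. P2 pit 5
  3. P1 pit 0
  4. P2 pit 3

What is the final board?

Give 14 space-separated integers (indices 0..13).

Move 1: P1 pit1 -> P1=[2,0,6,3,3,6](0) P2=[4,5,3,4,2,2](0)
Move 2: P2 pit5 -> P1=[3,0,6,3,3,6](0) P2=[4,5,3,4,2,0](1)
Move 3: P1 pit0 -> P1=[0,1,7,4,3,6](0) P2=[4,5,3,4,2,0](1)
Move 4: P2 pit3 -> P1=[1,1,7,4,3,6](0) P2=[4,5,3,0,3,1](2)

Answer: 1 1 7 4 3 6 0 4 5 3 0 3 1 2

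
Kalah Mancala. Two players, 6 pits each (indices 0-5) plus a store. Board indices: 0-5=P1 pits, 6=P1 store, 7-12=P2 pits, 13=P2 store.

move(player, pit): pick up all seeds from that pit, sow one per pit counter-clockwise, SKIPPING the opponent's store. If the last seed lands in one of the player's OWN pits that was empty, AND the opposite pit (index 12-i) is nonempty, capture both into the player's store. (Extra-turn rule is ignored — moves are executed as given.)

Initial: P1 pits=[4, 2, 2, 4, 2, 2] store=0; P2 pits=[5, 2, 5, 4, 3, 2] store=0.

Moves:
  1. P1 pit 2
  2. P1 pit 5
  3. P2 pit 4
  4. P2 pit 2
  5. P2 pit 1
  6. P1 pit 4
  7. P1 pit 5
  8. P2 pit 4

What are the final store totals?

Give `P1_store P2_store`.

Move 1: P1 pit2 -> P1=[4,2,0,5,3,2](0) P2=[5,2,5,4,3,2](0)
Move 2: P1 pit5 -> P1=[4,2,0,5,3,0](1) P2=[6,2,5,4,3,2](0)
Move 3: P2 pit4 -> P1=[5,2,0,5,3,0](1) P2=[6,2,5,4,0,3](1)
Move 4: P2 pit2 -> P1=[6,2,0,5,3,0](1) P2=[6,2,0,5,1,4](2)
Move 5: P2 pit1 -> P1=[6,2,0,5,3,0](1) P2=[6,0,1,6,1,4](2)
Move 6: P1 pit4 -> P1=[6,2,0,5,0,1](2) P2=[7,0,1,6,1,4](2)
Move 7: P1 pit5 -> P1=[6,2,0,5,0,0](3) P2=[7,0,1,6,1,4](2)
Move 8: P2 pit4 -> P1=[6,2,0,5,0,0](3) P2=[7,0,1,6,0,5](2)

Answer: 3 2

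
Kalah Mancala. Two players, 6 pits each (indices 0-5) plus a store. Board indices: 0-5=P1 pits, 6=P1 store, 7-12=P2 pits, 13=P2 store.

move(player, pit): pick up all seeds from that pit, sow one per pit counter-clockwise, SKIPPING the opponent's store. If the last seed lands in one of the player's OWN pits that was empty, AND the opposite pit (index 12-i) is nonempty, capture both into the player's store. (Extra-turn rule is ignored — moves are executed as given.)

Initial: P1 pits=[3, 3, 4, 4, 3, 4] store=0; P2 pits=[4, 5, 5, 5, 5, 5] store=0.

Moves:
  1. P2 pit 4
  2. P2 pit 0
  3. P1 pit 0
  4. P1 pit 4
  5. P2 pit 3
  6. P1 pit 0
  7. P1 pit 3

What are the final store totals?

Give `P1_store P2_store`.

Answer: 2 7

Derivation:
Move 1: P2 pit4 -> P1=[4,4,5,4,3,4](0) P2=[4,5,5,5,0,6](1)
Move 2: P2 pit0 -> P1=[4,0,5,4,3,4](0) P2=[0,6,6,6,0,6](6)
Move 3: P1 pit0 -> P1=[0,1,6,5,4,4](0) P2=[0,6,6,6,0,6](6)
Move 4: P1 pit4 -> P1=[0,1,6,5,0,5](1) P2=[1,7,6,6,0,6](6)
Move 5: P2 pit3 -> P1=[1,2,7,5,0,5](1) P2=[1,7,6,0,1,7](7)
Move 6: P1 pit0 -> P1=[0,3,7,5,0,5](1) P2=[1,7,6,0,1,7](7)
Move 7: P1 pit3 -> P1=[0,3,7,0,1,6](2) P2=[2,8,6,0,1,7](7)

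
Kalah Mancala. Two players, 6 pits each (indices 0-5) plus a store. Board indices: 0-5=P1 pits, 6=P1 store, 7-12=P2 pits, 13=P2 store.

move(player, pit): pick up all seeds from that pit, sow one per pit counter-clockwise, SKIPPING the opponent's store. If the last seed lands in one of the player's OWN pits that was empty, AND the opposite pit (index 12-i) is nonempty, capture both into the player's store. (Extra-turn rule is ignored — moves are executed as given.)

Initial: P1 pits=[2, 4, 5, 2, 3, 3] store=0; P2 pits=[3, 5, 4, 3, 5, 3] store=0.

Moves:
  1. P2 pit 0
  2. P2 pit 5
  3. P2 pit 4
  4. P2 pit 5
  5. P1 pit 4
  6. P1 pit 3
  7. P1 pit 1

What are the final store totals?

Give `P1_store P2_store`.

Move 1: P2 pit0 -> P1=[2,4,5,2,3,3](0) P2=[0,6,5,4,5,3](0)
Move 2: P2 pit5 -> P1=[3,5,5,2,3,3](0) P2=[0,6,5,4,5,0](1)
Move 3: P2 pit4 -> P1=[4,6,6,2,3,3](0) P2=[0,6,5,4,0,1](2)
Move 4: P2 pit5 -> P1=[4,6,6,2,3,3](0) P2=[0,6,5,4,0,0](3)
Move 5: P1 pit4 -> P1=[4,6,6,2,0,4](1) P2=[1,6,5,4,0,0](3)
Move 6: P1 pit3 -> P1=[4,6,6,0,1,5](1) P2=[1,6,5,4,0,0](3)
Move 7: P1 pit1 -> P1=[4,0,7,1,2,6](2) P2=[2,6,5,4,0,0](3)

Answer: 2 3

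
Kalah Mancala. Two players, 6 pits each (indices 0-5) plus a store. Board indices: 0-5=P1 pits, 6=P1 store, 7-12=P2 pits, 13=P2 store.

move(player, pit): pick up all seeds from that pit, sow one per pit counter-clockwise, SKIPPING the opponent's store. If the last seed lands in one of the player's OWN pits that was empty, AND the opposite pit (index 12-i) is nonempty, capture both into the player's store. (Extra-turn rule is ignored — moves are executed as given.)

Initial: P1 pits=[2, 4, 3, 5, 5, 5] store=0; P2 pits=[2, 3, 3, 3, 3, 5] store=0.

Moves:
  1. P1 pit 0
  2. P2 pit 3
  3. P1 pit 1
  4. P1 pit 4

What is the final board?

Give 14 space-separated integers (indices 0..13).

Move 1: P1 pit0 -> P1=[0,5,4,5,5,5](0) P2=[2,3,3,3,3,5](0)
Move 2: P2 pit3 -> P1=[0,5,4,5,5,5](0) P2=[2,3,3,0,4,6](1)
Move 3: P1 pit1 -> P1=[0,0,5,6,6,6](1) P2=[2,3,3,0,4,6](1)
Move 4: P1 pit4 -> P1=[0,0,5,6,0,7](2) P2=[3,4,4,1,4,6](1)

Answer: 0 0 5 6 0 7 2 3 4 4 1 4 6 1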